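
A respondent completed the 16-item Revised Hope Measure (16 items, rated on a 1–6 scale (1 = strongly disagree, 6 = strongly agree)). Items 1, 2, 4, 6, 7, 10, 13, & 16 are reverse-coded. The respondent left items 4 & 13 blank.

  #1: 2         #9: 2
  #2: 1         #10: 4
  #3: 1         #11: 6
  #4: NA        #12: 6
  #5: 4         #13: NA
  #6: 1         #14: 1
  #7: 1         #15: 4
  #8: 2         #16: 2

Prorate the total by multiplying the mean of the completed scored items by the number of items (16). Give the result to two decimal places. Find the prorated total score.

65.14

Reverse-coded (reverse-coded value = 7 − response):
  item 1: 7 − 2 = 5
  item 2: 7 − 1 = 6
  item 6: 7 − 1 = 6
  item 7: 7 − 1 = 6
  item 10: 7 − 4 = 3
  item 16: 7 − 2 = 5
Completed scored items (14 of 16): 5, 6, 1, 4, 6, 6, 2, 2, 3, 6, 6, 1, 4, 5; sum = 57.
Person mean = 57 / 14 ≈ 4.0714
Prorated total = (57 / 14) × 16 = 65.14 (to 2 dp)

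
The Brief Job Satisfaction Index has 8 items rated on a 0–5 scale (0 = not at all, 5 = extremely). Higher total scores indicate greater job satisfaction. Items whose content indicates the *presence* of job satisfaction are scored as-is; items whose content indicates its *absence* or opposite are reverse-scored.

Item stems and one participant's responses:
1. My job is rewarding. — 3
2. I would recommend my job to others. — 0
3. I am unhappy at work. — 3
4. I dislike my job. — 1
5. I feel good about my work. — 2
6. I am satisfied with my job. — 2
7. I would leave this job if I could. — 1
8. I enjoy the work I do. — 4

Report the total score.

Items 3, 4, 7 describe the absence/opposite of job satisfaction → reverse-score.
reversed = (0+5) − raw = 5 − raw.
  item 1: 3
  item 2: 0
  item 3: 5 − 3 = 2
  item 4: 5 − 1 = 4
  item 5: 2
  item 6: 2
  item 7: 5 − 1 = 4
  item 8: 4
Total = 3 + 0 + 2 + 4 + 2 + 2 + 4 + 4 = 21

21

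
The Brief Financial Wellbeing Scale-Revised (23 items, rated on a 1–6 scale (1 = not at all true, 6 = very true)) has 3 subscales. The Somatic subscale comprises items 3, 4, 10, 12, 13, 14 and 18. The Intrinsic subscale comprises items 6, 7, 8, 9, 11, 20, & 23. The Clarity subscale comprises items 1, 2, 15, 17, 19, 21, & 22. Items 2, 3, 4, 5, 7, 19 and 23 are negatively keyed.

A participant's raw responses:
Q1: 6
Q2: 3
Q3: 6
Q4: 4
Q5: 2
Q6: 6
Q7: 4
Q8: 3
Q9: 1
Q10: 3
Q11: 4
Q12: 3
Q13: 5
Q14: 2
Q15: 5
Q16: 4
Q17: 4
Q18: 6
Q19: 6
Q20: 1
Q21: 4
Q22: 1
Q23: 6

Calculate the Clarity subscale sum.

Clarity items: 1, 2, 15, 17, 19, 21, 22.
Of these, items 2 & 19 are negatively keyed; reverse-coded value = 7 − response.
  item 1: 6
  item 2: 7 − 3 = 4
  item 15: 5
  item 17: 4
  item 19: 7 − 6 = 1
  item 21: 4
  item 22: 1
Sum = 6 + 4 + 5 + 4 + 1 + 4 + 1 = 25

25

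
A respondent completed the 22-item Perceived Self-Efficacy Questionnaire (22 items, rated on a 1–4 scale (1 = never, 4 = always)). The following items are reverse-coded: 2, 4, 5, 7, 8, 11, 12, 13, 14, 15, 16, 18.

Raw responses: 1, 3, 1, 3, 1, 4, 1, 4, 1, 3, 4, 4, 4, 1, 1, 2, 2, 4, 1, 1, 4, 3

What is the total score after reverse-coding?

Reversing items 2, 4, 5, 7, 8, 11, 12, 13, 14, 15, 16, and 18 with 5 − raw:
Total = 1 + (5−3) + 1 + (5−3) + (5−1) + 4 + (5−1) + (5−4) + 1 + 3 + (5−4) + (5−4) + (5−4) + (5−1) + (5−1) + (5−2) + 2 + (5−4) + 1 + 1 + 4 + 3
      = 1 + 2 + 1 + 2 + 4 + 4 + 4 + 1 + 1 + 3 + 1 + 1 + 1 + 4 + 4 + 3 + 2 + 1 + 1 + 1 + 4 + 3 = 49

49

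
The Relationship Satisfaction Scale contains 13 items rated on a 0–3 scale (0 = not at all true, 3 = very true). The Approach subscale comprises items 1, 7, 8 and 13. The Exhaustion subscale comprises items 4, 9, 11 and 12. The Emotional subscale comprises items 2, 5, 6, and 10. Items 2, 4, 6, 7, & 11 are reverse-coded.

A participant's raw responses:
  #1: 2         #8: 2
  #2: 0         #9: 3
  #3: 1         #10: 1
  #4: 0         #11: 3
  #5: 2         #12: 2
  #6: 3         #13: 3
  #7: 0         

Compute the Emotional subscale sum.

Emotional items: 2, 5, 6, 10.
Of these, items 2 and 6 are reverse-coded; reverse-coded value = 3 − response.
  item 2: 3 − 0 = 3
  item 5: 2
  item 6: 3 − 3 = 0
  item 10: 1
Sum = 3 + 2 + 0 + 1 = 6

6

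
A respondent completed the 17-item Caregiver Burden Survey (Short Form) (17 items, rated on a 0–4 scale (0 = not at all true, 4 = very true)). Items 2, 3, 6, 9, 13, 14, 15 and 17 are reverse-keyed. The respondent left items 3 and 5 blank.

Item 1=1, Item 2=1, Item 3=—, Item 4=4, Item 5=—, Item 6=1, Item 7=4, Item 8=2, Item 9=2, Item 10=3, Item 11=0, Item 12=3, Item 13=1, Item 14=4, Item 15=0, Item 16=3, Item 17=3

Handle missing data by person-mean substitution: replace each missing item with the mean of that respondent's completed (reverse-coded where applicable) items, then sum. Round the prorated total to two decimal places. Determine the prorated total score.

Reverse-coded (reverse-coded value = 4 − response):
  item 2: 4 − 1 = 3
  item 6: 4 − 1 = 3
  item 9: 4 − 2 = 2
  item 13: 4 − 1 = 3
  item 14: 4 − 4 = 0
  item 15: 4 − 0 = 4
  item 17: 4 − 3 = 1
Completed scored items (15 of 17): 1, 3, 4, 3, 4, 2, 2, 3, 0, 3, 3, 0, 4, 3, 1; sum = 36.
Person mean = 36 / 15 ≈ 2.4000
Prorated total = (36 / 15) × 17 = 40.80 (to 2 dp)

40.80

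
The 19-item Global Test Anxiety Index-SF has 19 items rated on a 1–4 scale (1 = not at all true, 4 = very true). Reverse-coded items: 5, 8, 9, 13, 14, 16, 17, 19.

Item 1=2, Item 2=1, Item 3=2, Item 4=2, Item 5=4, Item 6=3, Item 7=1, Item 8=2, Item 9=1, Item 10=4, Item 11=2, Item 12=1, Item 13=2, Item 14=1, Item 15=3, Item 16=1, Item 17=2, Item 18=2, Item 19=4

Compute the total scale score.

46

Reverse-coded items (on a 1–4 scale, reversed = 5 − raw):
  item 5: 5 − 4 = 1
  item 8: 5 − 2 = 3
  item 9: 5 − 1 = 4
  item 13: 5 − 2 = 3
  item 14: 5 − 1 = 4
  item 16: 5 − 1 = 4
  item 17: 5 − 2 = 3
  item 19: 5 − 4 = 1
After reverse-coding: 2, 1, 2, 2, 1, 3, 1, 3, 4, 4, 2, 1, 3, 4, 3, 4, 3, 2, 1
Total = 2 + 1 + 2 + 2 + 1 + 3 + 1 + 3 + 4 + 4 + 2 + 1 + 3 + 4 + 3 + 4 + 3 + 2 + 1 = 46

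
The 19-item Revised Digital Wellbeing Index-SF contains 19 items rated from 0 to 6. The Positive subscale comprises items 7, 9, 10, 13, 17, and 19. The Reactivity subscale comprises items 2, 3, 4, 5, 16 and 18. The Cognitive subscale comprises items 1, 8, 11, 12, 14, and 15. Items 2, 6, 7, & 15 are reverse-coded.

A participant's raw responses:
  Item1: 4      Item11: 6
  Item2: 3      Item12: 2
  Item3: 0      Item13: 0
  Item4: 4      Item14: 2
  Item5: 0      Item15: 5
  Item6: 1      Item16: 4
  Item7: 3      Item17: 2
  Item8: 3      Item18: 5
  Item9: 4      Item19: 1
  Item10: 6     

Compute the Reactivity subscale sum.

16

Reactivity items: 2, 3, 4, 5, 16, 18.
Of these, item 2 is reverse-coded; reverse-coded value = 6 − response.
  item 2: 6 − 3 = 3
  item 3: 0
  item 4: 4
  item 5: 0
  item 16: 4
  item 18: 5
Sum = 3 + 0 + 4 + 0 + 4 + 5 = 16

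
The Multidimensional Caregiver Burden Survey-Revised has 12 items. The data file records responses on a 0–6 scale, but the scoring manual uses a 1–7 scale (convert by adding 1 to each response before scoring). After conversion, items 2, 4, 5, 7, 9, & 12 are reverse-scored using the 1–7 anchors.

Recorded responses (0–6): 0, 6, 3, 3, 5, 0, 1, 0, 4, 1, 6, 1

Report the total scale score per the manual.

Convert to 1–7: 1, 7, 4, 4, 6, 1, 2, 1, 5, 2, 7, 2
Reverse-coded (on a 1–7 scale, reversed = 8 − raw):
  item 2: 8 − 7 = 1
  item 4: 8 − 4 = 4
  item 5: 8 − 6 = 2
  item 7: 8 − 2 = 6
  item 9: 8 − 5 = 3
  item 12: 8 − 2 = 6
Scored: 1, 1, 4, 4, 2, 1, 6, 1, 3, 2, 7, 6
Total = 38

38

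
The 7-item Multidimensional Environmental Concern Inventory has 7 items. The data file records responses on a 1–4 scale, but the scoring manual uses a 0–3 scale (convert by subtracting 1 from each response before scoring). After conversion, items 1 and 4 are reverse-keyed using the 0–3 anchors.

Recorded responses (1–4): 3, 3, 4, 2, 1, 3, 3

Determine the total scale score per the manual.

12

Convert to 0–3: 2, 2, 3, 1, 0, 2, 2
Reverse-coded (on a 0–3 scale, reversed = 3 − raw):
  item 1: 3 − 2 = 1
  item 4: 3 − 1 = 2
Scored: 1, 2, 3, 2, 0, 2, 2
Total = 12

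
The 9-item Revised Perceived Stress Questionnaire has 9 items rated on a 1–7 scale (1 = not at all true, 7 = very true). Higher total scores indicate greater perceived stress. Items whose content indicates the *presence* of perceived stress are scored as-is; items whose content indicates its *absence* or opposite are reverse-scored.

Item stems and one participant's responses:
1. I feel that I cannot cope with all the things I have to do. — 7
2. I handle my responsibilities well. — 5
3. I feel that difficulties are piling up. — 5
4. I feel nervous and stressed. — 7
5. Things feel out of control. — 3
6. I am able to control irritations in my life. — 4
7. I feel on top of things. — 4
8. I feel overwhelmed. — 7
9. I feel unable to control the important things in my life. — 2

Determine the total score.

42

Items 2, 6, 7 describe the absence/opposite of perceived stress → reverse-score.
on a 1–7 scale, reversed = 8 − raw.
  item 1: 7
  item 2: 8 − 5 = 3
  item 3: 5
  item 4: 7
  item 5: 3
  item 6: 8 − 4 = 4
  item 7: 8 − 4 = 4
  item 8: 7
  item 9: 2
Total = 7 + 3 + 5 + 7 + 3 + 4 + 4 + 7 + 2 = 42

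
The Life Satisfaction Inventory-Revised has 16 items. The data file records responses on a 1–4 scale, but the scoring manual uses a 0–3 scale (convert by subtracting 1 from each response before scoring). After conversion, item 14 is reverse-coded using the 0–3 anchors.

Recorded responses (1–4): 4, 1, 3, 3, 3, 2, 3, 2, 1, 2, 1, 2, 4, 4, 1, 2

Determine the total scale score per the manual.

Convert to 0–3: 3, 0, 2, 2, 2, 1, 2, 1, 0, 1, 0, 1, 3, 3, 0, 1
Reverse-coded (on a 0–3 scale, reversed = 3 − raw):
  item 14: 3 − 3 = 0
Scored: 3, 0, 2, 2, 2, 1, 2, 1, 0, 1, 0, 1, 3, 0, 0, 1
Total = 19

19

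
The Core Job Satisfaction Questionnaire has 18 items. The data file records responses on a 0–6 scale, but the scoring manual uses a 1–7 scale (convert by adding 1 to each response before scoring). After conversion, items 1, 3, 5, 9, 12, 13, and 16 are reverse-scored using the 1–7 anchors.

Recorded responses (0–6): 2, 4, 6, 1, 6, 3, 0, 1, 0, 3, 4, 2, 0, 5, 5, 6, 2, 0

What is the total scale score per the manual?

Convert to 1–7: 3, 5, 7, 2, 7, 4, 1, 2, 1, 4, 5, 3, 1, 6, 6, 7, 3, 1
Reverse-coded (reverse-coded value = 8 − response):
  item 1: 8 − 3 = 5
  item 3: 8 − 7 = 1
  item 5: 8 − 7 = 1
  item 9: 8 − 1 = 7
  item 12: 8 − 3 = 5
  item 13: 8 − 1 = 7
  item 16: 8 − 7 = 1
Scored: 5, 5, 1, 2, 1, 4, 1, 2, 7, 4, 5, 5, 7, 6, 6, 1, 3, 1
Total = 66

66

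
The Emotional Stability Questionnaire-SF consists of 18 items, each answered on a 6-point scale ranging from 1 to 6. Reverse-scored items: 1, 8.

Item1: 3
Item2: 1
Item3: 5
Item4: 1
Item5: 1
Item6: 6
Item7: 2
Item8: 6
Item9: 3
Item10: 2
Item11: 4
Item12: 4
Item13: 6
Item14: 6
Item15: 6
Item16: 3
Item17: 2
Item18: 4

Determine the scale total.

61

Raw sum = 65. Reverse-scored items: 1, 8; their raw sum = 9.
Each reversal replaces raw with 7 − raw, changing the total by 7 − 2·raw per item.
Total = 65 + 2·7 − 2·9 = 65 + 14 − 18 = 61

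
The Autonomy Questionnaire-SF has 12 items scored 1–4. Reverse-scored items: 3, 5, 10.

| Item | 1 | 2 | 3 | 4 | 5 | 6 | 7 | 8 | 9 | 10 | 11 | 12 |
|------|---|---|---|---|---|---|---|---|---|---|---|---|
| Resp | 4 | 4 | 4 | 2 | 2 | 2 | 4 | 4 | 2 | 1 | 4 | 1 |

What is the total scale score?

Raw sum = 34. Reverse-scored items: 3, 5, 10; their raw sum = 7.
Each reversal replaces raw with 5 − raw, changing the total by 5 − 2·raw per item.
Total = 34 + 3·5 − 2·7 = 34 + 15 − 14 = 35

35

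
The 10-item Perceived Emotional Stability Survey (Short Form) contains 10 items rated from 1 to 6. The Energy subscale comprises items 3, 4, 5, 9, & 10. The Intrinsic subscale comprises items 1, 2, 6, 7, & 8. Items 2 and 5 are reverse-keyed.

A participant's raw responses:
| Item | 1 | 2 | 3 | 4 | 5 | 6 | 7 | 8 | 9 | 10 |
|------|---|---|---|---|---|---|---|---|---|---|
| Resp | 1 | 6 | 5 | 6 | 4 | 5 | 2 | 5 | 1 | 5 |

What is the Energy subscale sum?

Energy items: 3, 4, 5, 9, 10.
Of these, item 5 is reverse-keyed; on a 1–6 scale, reversed = 7 − raw.
  item 3: 5
  item 4: 6
  item 5: 7 − 4 = 3
  item 9: 1
  item 10: 5
Sum = 5 + 6 + 3 + 1 + 5 = 20

20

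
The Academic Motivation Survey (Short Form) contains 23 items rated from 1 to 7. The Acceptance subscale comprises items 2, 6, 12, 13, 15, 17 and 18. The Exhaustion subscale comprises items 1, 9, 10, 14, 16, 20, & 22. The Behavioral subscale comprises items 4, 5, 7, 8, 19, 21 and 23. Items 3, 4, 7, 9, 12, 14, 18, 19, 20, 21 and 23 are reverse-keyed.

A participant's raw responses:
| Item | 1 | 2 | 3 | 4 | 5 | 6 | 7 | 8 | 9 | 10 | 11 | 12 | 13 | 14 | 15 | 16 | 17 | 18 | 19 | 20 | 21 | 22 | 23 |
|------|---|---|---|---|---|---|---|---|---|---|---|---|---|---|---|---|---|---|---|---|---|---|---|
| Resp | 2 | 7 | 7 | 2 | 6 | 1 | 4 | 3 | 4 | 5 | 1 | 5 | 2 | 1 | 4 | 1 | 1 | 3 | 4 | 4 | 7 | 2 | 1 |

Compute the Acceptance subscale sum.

23

Acceptance items: 2, 6, 12, 13, 15, 17, 18.
Of these, items 12 & 18 are reverse-keyed; reversed = (1+7) − raw = 8 − raw.
  item 2: 7
  item 6: 1
  item 12: 8 − 5 = 3
  item 13: 2
  item 15: 4
  item 17: 1
  item 18: 8 − 3 = 5
Sum = 7 + 1 + 3 + 2 + 4 + 1 + 5 = 23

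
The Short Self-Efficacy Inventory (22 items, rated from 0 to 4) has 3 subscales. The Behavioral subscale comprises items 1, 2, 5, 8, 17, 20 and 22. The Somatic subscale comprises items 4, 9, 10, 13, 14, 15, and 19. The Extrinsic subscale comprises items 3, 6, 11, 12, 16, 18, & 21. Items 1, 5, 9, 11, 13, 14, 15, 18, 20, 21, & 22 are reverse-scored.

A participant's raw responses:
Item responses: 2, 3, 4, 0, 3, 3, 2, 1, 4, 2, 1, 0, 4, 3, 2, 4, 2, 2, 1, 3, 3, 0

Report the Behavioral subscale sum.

14

Behavioral items: 1, 2, 5, 8, 17, 20, 22.
Of these, items 1, 5, 20 and 22 are reverse-scored; reversed = (0+4) − raw = 4 − raw.
  item 1: 4 − 2 = 2
  item 2: 3
  item 5: 4 − 3 = 1
  item 8: 1
  item 17: 2
  item 20: 4 − 3 = 1
  item 22: 4 − 0 = 4
Sum = 2 + 3 + 1 + 1 + 2 + 1 + 4 = 14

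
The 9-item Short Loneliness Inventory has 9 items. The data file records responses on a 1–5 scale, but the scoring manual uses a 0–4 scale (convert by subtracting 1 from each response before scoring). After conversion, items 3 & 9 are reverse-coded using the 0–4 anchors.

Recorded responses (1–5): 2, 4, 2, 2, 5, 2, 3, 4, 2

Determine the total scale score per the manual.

Convert to 0–4: 1, 3, 1, 1, 4, 1, 2, 3, 1
Reverse-coded (on a 0–4 scale, reversed = 4 − raw):
  item 3: 4 − 1 = 3
  item 9: 4 − 1 = 3
Scored: 1, 3, 3, 1, 4, 1, 2, 3, 3
Total = 21

21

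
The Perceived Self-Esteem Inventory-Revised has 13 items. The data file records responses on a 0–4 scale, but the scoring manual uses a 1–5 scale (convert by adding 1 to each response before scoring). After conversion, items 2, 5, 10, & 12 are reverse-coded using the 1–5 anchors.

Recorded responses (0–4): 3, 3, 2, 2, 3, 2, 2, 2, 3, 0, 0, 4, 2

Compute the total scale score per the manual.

Convert to 1–5: 4, 4, 3, 3, 4, 3, 3, 3, 4, 1, 1, 5, 3
Reverse-coded (on a 1–5 scale, reversed = 6 − raw):
  item 2: 6 − 4 = 2
  item 5: 6 − 4 = 2
  item 10: 6 − 1 = 5
  item 12: 6 − 5 = 1
Scored: 4, 2, 3, 3, 2, 3, 3, 3, 4, 5, 1, 1, 3
Total = 37

37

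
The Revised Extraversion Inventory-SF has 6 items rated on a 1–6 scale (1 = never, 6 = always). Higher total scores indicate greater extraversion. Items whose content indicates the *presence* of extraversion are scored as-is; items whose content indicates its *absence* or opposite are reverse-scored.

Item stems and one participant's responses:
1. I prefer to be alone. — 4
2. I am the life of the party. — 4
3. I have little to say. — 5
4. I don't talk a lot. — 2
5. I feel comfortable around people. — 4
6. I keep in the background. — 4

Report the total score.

Items 1, 3, 4, 6 describe the absence/opposite of extraversion → reverse-score.
reversed = (1+6) − raw = 7 − raw.
  item 1: 7 − 4 = 3
  item 2: 4
  item 3: 7 − 5 = 2
  item 4: 7 − 2 = 5
  item 5: 4
  item 6: 7 − 4 = 3
Total = 3 + 4 + 2 + 5 + 4 + 3 = 21

21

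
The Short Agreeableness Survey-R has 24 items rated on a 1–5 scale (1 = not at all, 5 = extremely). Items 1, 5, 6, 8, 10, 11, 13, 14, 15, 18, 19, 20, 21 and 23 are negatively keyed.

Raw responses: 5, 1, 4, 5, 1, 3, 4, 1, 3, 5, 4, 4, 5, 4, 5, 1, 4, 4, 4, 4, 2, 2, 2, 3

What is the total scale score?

Negatively keyed items use 6 − raw:
  item 1: 6 − 5 = 1
  item 5: 6 − 1 = 5
  item 6: 6 − 3 = 3
  item 8: 6 − 1 = 5
  item 10: 6 − 5 = 1
  item 11: 6 − 4 = 2
  item 13: 6 − 5 = 1
  item 14: 6 − 4 = 2
  item 15: 6 − 5 = 1
  item 18: 6 − 4 = 2
  item 19: 6 − 4 = 2
  item 20: 6 − 4 = 2
  item 21: 6 − 2 = 4
  item 23: 6 − 2 = 4
Scored items: 1, 1, 4, 5, 5, 3, 4, 5, 3, 1, 2, 4, 1, 2, 1, 1, 4, 2, 2, 2, 4, 2, 4, 3
Total = 1 + 1 + 4 + 5 + 5 + 3 + 4 + 5 + 3 + 1 + 2 + 4 + 1 + 2 + 1 + 1 + 4 + 2 + 2 + 2 + 4 + 2 + 4 + 3 = 66

66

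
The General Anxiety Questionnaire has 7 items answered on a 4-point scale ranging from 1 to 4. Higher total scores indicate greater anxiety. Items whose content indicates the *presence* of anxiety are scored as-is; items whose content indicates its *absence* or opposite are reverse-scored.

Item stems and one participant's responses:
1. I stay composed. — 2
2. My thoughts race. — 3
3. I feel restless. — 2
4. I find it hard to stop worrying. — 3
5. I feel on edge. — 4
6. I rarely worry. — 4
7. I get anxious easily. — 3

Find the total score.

19

Items 1, 6 describe the absence/opposite of anxiety → reverse-score.
on a 1–4 scale, reversed = 5 − raw.
  item 1: 5 − 2 = 3
  item 2: 3
  item 3: 2
  item 4: 3
  item 5: 4
  item 6: 5 − 4 = 1
  item 7: 3
Total = 3 + 3 + 2 + 3 + 4 + 1 + 3 = 19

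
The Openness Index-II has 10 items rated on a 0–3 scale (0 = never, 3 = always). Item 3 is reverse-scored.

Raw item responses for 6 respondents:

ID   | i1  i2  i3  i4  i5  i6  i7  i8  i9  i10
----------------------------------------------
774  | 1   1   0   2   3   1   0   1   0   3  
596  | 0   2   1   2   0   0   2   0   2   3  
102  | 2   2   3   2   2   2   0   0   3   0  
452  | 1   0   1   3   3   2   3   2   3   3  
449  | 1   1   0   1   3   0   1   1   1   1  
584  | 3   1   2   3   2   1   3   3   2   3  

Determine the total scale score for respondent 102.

Respondent 102 raw: 2, 2, 3, 2, 2, 2, 0, 0, 3, 0.
Reverse-coded (reversed = (0+3) − raw = 3 − raw):
  item 1: 2
  item 2: 2
  item 3: 3 − 3 = 0
  item 4: 2
  item 5: 2
  item 6: 2
  item 7: 0
  item 8: 0
  item 9: 3
  item 10: 0
Sum = 2 + 2 + 0 + 2 + 2 + 2 + 0 + 0 + 3 + 0 = 13

13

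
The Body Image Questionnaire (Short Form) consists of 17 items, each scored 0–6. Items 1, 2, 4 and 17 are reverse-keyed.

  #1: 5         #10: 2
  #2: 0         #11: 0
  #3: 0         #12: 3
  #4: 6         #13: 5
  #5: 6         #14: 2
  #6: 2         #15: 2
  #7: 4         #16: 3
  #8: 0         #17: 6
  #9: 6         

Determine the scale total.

Raw sum = 52. Reverse-keyed items: 1, 2, 4, 17; their raw sum = 17.
Each reversal replaces raw with 6 − raw, changing the total by 6 − 2·raw per item.
Total = 52 + 4·6 − 2·17 = 52 + 24 − 34 = 42

42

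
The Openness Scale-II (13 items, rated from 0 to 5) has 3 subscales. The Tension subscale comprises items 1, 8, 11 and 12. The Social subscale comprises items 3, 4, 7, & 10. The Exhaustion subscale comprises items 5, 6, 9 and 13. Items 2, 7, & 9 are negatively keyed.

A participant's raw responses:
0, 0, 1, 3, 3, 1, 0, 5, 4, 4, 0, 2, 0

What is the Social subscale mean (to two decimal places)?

Social items: 3, 4, 7, 10.
Of these, item 7 is negatively keyed; reversed = (0+5) − raw = 5 − raw.
  item 3: 1
  item 4: 3
  item 7: 5 − 0 = 5
  item 10: 4
Sum = 1 + 3 + 5 + 4 = 13
Mean = 13 / 4 = 3.25

3.25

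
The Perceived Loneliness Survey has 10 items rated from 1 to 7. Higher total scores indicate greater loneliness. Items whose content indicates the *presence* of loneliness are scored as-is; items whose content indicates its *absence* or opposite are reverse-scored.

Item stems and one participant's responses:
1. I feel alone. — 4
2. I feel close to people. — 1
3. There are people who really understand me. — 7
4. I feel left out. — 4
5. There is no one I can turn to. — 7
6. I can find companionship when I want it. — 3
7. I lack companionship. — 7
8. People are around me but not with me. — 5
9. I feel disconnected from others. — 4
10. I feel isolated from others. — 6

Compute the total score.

Items 2, 3, 6 describe the absence/opposite of loneliness → reverse-score.
on a 1–7 scale, reversed = 8 − raw.
  item 1: 4
  item 2: 8 − 1 = 7
  item 3: 8 − 7 = 1
  item 4: 4
  item 5: 7
  item 6: 8 − 3 = 5
  item 7: 7
  item 8: 5
  item 9: 4
  item 10: 6
Total = 4 + 7 + 1 + 4 + 7 + 5 + 7 + 5 + 4 + 6 = 50

50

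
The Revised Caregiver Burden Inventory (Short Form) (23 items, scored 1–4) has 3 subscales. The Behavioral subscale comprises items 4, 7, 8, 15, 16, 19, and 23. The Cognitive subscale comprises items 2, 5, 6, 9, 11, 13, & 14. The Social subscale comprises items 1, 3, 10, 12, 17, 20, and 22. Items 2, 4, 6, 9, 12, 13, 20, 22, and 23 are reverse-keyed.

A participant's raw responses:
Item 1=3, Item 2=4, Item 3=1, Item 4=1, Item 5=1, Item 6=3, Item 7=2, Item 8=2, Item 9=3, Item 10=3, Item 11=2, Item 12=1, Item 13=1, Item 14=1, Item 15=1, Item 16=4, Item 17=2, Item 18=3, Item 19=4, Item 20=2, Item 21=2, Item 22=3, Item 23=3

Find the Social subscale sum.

18

Social items: 1, 3, 10, 12, 17, 20, 22.
Of these, items 12, 20, and 22 are reverse-keyed; reverse-coded value = 5 − response.
  item 1: 3
  item 3: 1
  item 10: 3
  item 12: 5 − 1 = 4
  item 17: 2
  item 20: 5 − 2 = 3
  item 22: 5 − 3 = 2
Sum = 3 + 1 + 3 + 4 + 2 + 3 + 2 = 18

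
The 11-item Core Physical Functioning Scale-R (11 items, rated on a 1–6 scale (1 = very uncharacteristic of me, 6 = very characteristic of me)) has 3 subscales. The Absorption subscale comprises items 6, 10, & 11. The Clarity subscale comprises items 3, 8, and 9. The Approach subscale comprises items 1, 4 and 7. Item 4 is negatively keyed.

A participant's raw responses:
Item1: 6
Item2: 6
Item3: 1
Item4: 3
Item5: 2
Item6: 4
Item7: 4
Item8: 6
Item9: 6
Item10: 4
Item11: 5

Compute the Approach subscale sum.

14

Approach items: 1, 4, 7.
Of these, item 4 is negatively keyed; reverse-coded value = 7 − response.
  item 1: 6
  item 4: 7 − 3 = 4
  item 7: 4
Sum = 6 + 4 + 4 = 14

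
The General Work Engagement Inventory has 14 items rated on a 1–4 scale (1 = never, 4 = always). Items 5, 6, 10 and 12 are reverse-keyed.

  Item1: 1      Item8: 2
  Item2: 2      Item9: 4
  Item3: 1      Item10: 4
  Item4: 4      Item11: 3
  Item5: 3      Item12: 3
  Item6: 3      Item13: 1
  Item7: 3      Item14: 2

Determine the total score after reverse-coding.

Reversing items 5, 6, 10, and 12 with 5 − raw:
Total = 1 + 2 + 1 + 4 + (5−3) + (5−3) + 3 + 2 + 4 + (5−4) + 3 + (5−3) + 1 + 2
      = 1 + 2 + 1 + 4 + 2 + 2 + 3 + 2 + 4 + 1 + 3 + 2 + 1 + 2 = 30

30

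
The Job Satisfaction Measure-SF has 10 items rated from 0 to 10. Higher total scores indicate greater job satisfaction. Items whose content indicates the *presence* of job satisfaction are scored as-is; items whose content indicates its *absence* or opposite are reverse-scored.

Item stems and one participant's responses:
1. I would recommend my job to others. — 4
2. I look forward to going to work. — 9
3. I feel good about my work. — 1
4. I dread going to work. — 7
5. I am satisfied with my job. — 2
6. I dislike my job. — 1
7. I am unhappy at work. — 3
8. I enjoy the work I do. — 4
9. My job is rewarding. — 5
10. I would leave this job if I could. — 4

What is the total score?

Items 4, 6, 7, 10 describe the absence/opposite of job satisfaction → reverse-score.
reversed = (0+10) − raw = 10 − raw.
  item 1: 4
  item 2: 9
  item 3: 1
  item 4: 10 − 7 = 3
  item 5: 2
  item 6: 10 − 1 = 9
  item 7: 10 − 3 = 7
  item 8: 4
  item 9: 5
  item 10: 10 − 4 = 6
Total = 4 + 9 + 1 + 3 + 2 + 9 + 7 + 4 + 5 + 6 = 50

50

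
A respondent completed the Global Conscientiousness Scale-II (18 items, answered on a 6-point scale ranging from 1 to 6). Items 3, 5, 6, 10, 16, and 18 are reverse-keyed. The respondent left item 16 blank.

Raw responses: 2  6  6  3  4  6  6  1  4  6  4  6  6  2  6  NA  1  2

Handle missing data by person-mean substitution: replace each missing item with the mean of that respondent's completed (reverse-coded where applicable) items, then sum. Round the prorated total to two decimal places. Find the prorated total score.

Reverse-coded (reversed = (1+6) − raw = 7 − raw):
  item 3: 7 − 6 = 1
  item 5: 7 − 4 = 3
  item 6: 7 − 6 = 1
  item 10: 7 − 6 = 1
  item 18: 7 − 2 = 5
Completed scored items (17 of 18): 2, 6, 1, 3, 3, 1, 6, 1, 4, 1, 4, 6, 6, 2, 6, 1, 5; sum = 58.
Person mean = 58 / 17 ≈ 3.4118
Prorated total = (58 / 17) × 18 = 61.41 (to 2 dp)

61.41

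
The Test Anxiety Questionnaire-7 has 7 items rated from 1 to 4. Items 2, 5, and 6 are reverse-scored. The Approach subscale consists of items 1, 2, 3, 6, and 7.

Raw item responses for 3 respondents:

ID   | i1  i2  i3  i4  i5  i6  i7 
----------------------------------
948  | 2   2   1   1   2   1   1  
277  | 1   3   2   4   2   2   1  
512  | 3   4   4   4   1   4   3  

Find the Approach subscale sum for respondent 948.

Respondent 948 raw: 2, 2, 1, 1, 2, 1, 1.
Approach items: 1, 2, 3, 6, 7.
Reverse-coded (on a 1–4 scale, reversed = 5 − raw):
  item 1: 2
  item 2: 5 − 2 = 3
  item 3: 1
  item 6: 5 − 1 = 4
  item 7: 1
Sum = 2 + 3 + 1 + 4 + 1 = 11

11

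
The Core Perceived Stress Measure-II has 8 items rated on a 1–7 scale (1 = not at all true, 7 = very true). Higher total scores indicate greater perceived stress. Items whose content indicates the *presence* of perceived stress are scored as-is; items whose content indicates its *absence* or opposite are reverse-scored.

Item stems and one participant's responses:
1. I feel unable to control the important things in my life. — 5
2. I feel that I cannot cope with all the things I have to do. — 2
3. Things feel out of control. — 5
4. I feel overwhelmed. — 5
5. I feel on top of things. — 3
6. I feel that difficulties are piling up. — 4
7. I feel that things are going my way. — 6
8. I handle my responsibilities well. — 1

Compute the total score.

Items 5, 7, 8 describe the absence/opposite of perceived stress → reverse-score.
reverse-coded value = 8 − response.
  item 1: 5
  item 2: 2
  item 3: 5
  item 4: 5
  item 5: 8 − 3 = 5
  item 6: 4
  item 7: 8 − 6 = 2
  item 8: 8 − 1 = 7
Total = 5 + 2 + 5 + 5 + 5 + 4 + 2 + 7 = 35

35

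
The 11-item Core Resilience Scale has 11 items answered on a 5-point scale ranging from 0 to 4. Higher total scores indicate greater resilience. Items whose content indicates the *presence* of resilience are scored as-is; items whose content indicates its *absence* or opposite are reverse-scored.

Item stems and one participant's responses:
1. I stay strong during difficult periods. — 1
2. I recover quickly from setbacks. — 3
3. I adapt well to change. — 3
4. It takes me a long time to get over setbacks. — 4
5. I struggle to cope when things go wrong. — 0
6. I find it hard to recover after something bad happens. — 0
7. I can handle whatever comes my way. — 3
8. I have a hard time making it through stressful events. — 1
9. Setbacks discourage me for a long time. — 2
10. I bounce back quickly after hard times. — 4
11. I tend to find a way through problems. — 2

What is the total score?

Items 4, 5, 6, 8, 9 describe the absence/opposite of resilience → reverse-score.
on a 0–4 scale, reversed = 4 − raw.
  item 1: 1
  item 2: 3
  item 3: 3
  item 4: 4 − 4 = 0
  item 5: 4 − 0 = 4
  item 6: 4 − 0 = 4
  item 7: 3
  item 8: 4 − 1 = 3
  item 9: 4 − 2 = 2
  item 10: 4
  item 11: 2
Total = 1 + 3 + 3 + 0 + 4 + 4 + 3 + 3 + 2 + 4 + 2 = 29

29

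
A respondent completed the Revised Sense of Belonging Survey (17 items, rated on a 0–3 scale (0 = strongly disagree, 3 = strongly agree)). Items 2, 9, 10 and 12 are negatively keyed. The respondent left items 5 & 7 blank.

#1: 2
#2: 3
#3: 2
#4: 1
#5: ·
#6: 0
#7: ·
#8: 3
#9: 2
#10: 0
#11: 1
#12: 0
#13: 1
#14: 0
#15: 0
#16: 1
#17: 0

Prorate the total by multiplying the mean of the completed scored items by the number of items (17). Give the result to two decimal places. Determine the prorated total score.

20.40

Reverse-coded (on a 0–3 scale, reversed = 3 − raw):
  item 2: 3 − 3 = 0
  item 9: 3 − 2 = 1
  item 10: 3 − 0 = 3
  item 12: 3 − 0 = 3
Completed scored items (15 of 17): 2, 0, 2, 1, 0, 3, 1, 3, 1, 3, 1, 0, 0, 1, 0; sum = 18.
Person mean = 18 / 15 ≈ 1.2000
Prorated total = (18 / 15) × 17 = 20.40 (to 2 dp)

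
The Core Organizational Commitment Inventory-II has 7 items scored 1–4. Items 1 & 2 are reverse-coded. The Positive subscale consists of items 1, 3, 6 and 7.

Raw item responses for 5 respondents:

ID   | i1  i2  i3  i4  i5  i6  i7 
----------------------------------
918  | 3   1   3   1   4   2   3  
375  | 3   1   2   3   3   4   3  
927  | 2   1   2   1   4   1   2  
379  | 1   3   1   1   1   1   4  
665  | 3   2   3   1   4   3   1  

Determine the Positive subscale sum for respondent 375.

11

Respondent 375 raw: 3, 1, 2, 3, 3, 4, 3.
Positive items: 1, 3, 6, 7.
Reverse-coded (on a 1–4 scale, reversed = 5 − raw):
  item 1: 5 − 3 = 2
  item 3: 2
  item 6: 4
  item 7: 3
Sum = 2 + 2 + 4 + 3 = 11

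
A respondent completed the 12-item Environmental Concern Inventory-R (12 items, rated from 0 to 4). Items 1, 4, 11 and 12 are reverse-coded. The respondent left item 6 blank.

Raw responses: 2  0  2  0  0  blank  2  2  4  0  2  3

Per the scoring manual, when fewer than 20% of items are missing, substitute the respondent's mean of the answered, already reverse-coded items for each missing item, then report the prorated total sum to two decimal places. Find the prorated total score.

Reverse-coded (reverse-coded value = 4 − response):
  item 1: 4 − 2 = 2
  item 4: 4 − 0 = 4
  item 11: 4 − 2 = 2
  item 12: 4 − 3 = 1
Completed scored items (11 of 12): 2, 0, 2, 4, 0, 2, 2, 4, 0, 2, 1; sum = 19.
Person mean = 19 / 11 ≈ 1.7273
Prorated total = (19 / 11) × 12 = 20.73 (to 2 dp)

20.73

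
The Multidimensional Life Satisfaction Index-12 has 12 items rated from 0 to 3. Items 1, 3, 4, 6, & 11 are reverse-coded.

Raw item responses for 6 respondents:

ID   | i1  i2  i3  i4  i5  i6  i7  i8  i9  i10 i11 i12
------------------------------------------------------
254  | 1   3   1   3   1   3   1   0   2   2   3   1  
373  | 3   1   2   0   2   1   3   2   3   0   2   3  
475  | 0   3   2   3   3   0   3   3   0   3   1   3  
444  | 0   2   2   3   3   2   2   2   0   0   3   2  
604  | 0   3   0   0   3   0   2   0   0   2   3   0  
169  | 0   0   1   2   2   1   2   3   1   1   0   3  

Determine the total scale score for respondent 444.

Respondent 444 raw: 0, 2, 2, 3, 3, 2, 2, 2, 0, 0, 3, 2.
Reverse-coded (reverse-coded value = 3 − response):
  item 1: 3 − 0 = 3
  item 2: 2
  item 3: 3 − 2 = 1
  item 4: 3 − 3 = 0
  item 5: 3
  item 6: 3 − 2 = 1
  item 7: 2
  item 8: 2
  item 9: 0
  item 10: 0
  item 11: 3 − 3 = 0
  item 12: 2
Sum = 3 + 2 + 1 + 0 + 3 + 1 + 2 + 2 + 0 + 0 + 0 + 2 = 16

16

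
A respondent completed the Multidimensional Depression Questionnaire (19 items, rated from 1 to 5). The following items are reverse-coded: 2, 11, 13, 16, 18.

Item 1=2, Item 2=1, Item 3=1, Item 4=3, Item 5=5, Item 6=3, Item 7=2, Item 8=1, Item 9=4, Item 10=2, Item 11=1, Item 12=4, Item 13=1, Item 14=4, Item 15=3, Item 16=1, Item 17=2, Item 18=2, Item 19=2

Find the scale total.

62

Reverse-coded items use 6 − raw:
  item 2: 6 − 1 = 5
  item 11: 6 − 1 = 5
  item 13: 6 − 1 = 5
  item 16: 6 − 1 = 5
  item 18: 6 − 2 = 4
Scored items: 2, 5, 1, 3, 5, 3, 2, 1, 4, 2, 5, 4, 5, 4, 3, 5, 2, 4, 2
Total = 2 + 5 + 1 + 3 + 5 + 3 + 2 + 1 + 4 + 2 + 5 + 4 + 5 + 4 + 3 + 5 + 2 + 4 + 2 = 62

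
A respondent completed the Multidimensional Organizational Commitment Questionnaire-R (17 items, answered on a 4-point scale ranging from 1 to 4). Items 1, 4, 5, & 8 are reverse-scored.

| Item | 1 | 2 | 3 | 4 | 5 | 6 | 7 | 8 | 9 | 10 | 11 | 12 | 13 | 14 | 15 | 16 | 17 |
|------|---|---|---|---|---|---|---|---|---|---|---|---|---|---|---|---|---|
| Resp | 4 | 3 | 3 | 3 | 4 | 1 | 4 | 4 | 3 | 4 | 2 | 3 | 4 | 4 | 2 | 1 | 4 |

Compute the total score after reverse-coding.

Raw sum = 53. Reverse-scored items: 1, 4, 5, 8; their raw sum = 15.
Each reversal replaces raw with 5 − raw, changing the total by 5 − 2·raw per item.
Total = 53 + 4·5 − 2·15 = 53 + 20 − 30 = 43

43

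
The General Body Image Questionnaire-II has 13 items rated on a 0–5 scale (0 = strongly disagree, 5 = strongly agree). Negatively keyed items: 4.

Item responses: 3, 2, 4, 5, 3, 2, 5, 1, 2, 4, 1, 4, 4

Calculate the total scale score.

Negatively keyed items use 5 − raw:
  item 4: 5 − 5 = 0
After reverse-coding: 3, 2, 4, 0, 3, 2, 5, 1, 2, 4, 1, 4, 4
Total = 3 + 2 + 4 + 0 + 3 + 2 + 5 + 1 + 2 + 4 + 1 + 4 + 4 = 35

35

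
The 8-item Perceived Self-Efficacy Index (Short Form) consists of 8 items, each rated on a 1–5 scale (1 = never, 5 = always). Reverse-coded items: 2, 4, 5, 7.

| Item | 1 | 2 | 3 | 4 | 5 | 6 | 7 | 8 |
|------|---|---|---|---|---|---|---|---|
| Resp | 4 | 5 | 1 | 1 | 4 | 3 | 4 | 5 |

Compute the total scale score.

23

Reverse-coded items use 6 − raw:
  item 2: 6 − 5 = 1
  item 4: 6 − 1 = 5
  item 5: 6 − 4 = 2
  item 7: 6 − 4 = 2
Scored items: 4, 1, 1, 5, 2, 3, 2, 5
Total = 4 + 1 + 1 + 5 + 2 + 3 + 2 + 5 = 23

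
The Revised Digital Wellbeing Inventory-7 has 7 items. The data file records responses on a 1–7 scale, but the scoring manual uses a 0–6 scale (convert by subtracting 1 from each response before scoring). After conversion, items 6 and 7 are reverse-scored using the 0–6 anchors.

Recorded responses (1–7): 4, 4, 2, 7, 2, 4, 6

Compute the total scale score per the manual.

18

Convert to 0–6: 3, 3, 1, 6, 1, 3, 5
Reverse-coded (reversed = (0+6) − raw = 6 − raw):
  item 6: 6 − 3 = 3
  item 7: 6 − 5 = 1
Scored: 3, 3, 1, 6, 1, 3, 1
Total = 18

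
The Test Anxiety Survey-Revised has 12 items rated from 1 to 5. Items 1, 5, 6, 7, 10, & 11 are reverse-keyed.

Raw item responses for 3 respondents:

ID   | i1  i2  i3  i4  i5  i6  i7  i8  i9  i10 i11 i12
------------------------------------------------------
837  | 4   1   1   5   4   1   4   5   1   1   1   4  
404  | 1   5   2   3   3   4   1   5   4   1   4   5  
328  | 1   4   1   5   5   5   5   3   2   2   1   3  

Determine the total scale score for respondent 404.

46

Respondent 404 raw: 1, 5, 2, 3, 3, 4, 1, 5, 4, 1, 4, 5.
Reverse-coded (reverse-coded value = 6 − response):
  item 1: 6 − 1 = 5
  item 2: 5
  item 3: 2
  item 4: 3
  item 5: 6 − 3 = 3
  item 6: 6 − 4 = 2
  item 7: 6 − 1 = 5
  item 8: 5
  item 9: 4
  item 10: 6 − 1 = 5
  item 11: 6 − 4 = 2
  item 12: 5
Sum = 5 + 5 + 2 + 3 + 3 + 2 + 5 + 5 + 4 + 5 + 2 + 5 = 46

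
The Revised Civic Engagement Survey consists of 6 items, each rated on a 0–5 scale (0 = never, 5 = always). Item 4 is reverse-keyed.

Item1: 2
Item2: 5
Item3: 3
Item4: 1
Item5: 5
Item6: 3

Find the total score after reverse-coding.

22

Raw sum = 19. Reverse-keyed items: 4; their raw sum = 1.
Each reversal replaces raw with 5 − raw, changing the total by 5 − 2·raw per item.
Total = 19 + 1·5 − 2·1 = 19 + 5 − 2 = 22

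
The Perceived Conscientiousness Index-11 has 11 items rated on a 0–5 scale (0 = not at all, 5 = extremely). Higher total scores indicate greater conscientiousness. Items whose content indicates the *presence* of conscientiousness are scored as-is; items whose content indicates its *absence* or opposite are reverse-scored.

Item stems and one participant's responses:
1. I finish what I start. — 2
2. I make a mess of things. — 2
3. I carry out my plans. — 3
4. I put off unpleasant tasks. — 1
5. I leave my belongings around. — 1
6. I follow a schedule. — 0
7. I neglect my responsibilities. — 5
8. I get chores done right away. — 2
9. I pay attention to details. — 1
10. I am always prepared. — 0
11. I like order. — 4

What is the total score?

Items 2, 4, 5, 7 describe the absence/opposite of conscientiousness → reverse-score.
on a 0–5 scale, reversed = 5 − raw.
  item 1: 2
  item 2: 5 − 2 = 3
  item 3: 3
  item 4: 5 − 1 = 4
  item 5: 5 − 1 = 4
  item 6: 0
  item 7: 5 − 5 = 0
  item 8: 2
  item 9: 1
  item 10: 0
  item 11: 4
Total = 2 + 3 + 3 + 4 + 4 + 0 + 0 + 2 + 1 + 0 + 4 = 23

23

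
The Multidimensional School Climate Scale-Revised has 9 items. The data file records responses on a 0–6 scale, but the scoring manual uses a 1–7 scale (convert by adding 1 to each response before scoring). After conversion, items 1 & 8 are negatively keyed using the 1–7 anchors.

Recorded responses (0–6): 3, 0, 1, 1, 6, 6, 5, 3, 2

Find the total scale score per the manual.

36

Convert to 1–7: 4, 1, 2, 2, 7, 7, 6, 4, 3
Reverse-coded (reverse-coded value = 8 − response):
  item 1: 8 − 4 = 4
  item 8: 8 − 4 = 4
Scored: 4, 1, 2, 2, 7, 7, 6, 4, 3
Total = 36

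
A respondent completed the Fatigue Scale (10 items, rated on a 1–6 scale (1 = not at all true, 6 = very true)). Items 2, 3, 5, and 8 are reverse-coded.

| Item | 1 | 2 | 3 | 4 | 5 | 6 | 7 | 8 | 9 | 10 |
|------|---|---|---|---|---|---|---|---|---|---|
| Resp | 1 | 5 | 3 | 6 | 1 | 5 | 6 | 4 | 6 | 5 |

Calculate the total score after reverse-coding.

44

Reverse-coded items (reversed = (1+6) − raw = 7 − raw):
  item 2: 7 − 5 = 2
  item 3: 7 − 3 = 4
  item 5: 7 − 1 = 6
  item 8: 7 − 4 = 3
Scored responses: 1, 2, 4, 6, 6, 5, 6, 3, 6, 5
Total = 1 + 2 + 4 + 6 + 6 + 5 + 6 + 3 + 6 + 5 = 44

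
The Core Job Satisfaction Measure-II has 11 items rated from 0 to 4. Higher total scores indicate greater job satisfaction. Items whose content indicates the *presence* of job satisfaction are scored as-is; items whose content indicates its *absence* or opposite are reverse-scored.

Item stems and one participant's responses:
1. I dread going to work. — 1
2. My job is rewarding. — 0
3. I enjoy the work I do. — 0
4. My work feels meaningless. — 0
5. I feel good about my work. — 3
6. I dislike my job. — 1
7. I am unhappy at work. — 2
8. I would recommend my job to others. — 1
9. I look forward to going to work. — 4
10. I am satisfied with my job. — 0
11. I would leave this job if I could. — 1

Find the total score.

23

Items 1, 4, 6, 7, 11 describe the absence/opposite of job satisfaction → reverse-score.
reverse-coded value = 4 − response.
  item 1: 4 − 1 = 3
  item 2: 0
  item 3: 0
  item 4: 4 − 0 = 4
  item 5: 3
  item 6: 4 − 1 = 3
  item 7: 4 − 2 = 2
  item 8: 1
  item 9: 4
  item 10: 0
  item 11: 4 − 1 = 3
Total = 3 + 0 + 0 + 4 + 3 + 3 + 2 + 1 + 4 + 0 + 3 = 23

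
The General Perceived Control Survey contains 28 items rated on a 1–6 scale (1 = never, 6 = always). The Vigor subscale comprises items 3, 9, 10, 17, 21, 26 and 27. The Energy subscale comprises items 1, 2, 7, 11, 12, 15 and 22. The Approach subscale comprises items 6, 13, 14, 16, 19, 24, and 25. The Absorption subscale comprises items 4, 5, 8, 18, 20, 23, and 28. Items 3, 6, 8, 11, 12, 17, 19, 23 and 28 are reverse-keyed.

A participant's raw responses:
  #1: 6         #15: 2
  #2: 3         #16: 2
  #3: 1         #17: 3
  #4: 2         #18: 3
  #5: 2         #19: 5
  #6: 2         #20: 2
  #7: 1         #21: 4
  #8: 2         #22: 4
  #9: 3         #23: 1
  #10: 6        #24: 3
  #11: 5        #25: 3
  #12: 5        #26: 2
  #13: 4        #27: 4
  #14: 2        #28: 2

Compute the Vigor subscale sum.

Vigor items: 3, 9, 10, 17, 21, 26, 27.
Of these, items 3 & 17 are reverse-keyed; reverse-coded value = 7 − response.
  item 3: 7 − 1 = 6
  item 9: 3
  item 10: 6
  item 17: 7 − 3 = 4
  item 21: 4
  item 26: 2
  item 27: 4
Sum = 6 + 3 + 6 + 4 + 4 + 2 + 4 = 29

29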